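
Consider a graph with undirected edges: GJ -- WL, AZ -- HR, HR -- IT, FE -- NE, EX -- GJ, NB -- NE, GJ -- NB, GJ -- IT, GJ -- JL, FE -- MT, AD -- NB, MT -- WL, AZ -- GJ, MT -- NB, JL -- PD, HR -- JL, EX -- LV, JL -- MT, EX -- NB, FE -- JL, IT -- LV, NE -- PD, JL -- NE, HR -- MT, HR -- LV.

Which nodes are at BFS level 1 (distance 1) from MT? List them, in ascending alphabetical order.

FE, HR, JL, NB, WL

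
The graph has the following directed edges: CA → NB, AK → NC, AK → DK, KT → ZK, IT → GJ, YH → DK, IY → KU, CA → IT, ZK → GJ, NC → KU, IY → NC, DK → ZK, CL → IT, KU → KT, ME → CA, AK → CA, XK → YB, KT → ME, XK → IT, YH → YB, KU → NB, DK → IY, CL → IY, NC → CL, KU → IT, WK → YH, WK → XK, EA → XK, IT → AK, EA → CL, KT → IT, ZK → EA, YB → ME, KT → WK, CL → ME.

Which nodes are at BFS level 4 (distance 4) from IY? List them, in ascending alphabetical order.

CA, DK, EA, XK, YH

Level 0: IY
Level 1: KU, NC
Level 2: CL, IT, KT, NB
Level 3: AK, GJ, ME, WK, ZK
Level 4: CA, DK, EA, XK, YH
Level 5: YB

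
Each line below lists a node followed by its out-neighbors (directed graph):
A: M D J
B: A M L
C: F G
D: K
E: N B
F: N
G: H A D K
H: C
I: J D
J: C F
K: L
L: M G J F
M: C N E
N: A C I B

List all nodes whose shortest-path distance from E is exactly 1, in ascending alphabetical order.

Level 0: E
Level 1: B, N
Level 2: A, C, I, L, M
Level 3: D, F, G, J
Level 4: H, K

B, N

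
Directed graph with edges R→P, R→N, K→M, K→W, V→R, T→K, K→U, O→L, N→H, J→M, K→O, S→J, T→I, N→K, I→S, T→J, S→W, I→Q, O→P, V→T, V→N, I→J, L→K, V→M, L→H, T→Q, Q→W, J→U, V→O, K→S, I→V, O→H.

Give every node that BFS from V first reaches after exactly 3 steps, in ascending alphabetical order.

Level 0: V
Level 1: M, N, O, R, T
Level 2: H, I, J, K, L, P, Q
Level 3: S, U, W

S, U, W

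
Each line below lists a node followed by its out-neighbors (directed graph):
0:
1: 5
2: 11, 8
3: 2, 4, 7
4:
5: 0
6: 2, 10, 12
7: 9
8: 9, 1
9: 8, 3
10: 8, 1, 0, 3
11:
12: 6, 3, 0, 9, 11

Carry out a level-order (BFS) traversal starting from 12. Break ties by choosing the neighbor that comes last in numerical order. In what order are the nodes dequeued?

Visit 12; enqueue 11, 9, 6, 3, 0 → queue [11, 9, 6, 3, 0]
Visit 11 → queue [9, 6, 3, 0]
Visit 9; enqueue 8 → queue [6, 3, 0, 8]
Visit 6; enqueue 10, 2 → queue [3, 0, 8, 10, 2]
Visit 3; enqueue 7, 4 → queue [0, 8, 10, 2, 7, 4]
Visit 0 → queue [8, 10, 2, 7, 4]
Visit 8; enqueue 1 → queue [10, 2, 7, 4, 1]
Visit 10 → queue [2, 7, 4, 1]
Visit 2 → queue [7, 4, 1]
Visit 7 → queue [4, 1]
Visit 4 → queue [1]
Visit 1; enqueue 5 → queue [5]
Visit 5 → queue []

12 -> 11 -> 9 -> 6 -> 3 -> 0 -> 8 -> 10 -> 2 -> 7 -> 4 -> 1 -> 5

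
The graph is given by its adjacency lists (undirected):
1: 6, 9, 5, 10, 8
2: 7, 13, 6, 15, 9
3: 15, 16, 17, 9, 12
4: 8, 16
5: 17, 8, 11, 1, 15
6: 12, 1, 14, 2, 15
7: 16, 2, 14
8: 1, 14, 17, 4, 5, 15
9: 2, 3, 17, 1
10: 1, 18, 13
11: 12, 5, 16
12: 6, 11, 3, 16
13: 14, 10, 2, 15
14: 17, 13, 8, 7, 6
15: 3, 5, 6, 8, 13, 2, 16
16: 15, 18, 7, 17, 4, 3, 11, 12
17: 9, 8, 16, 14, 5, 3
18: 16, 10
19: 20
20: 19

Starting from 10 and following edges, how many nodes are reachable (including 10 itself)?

18

BFS from 10 visits: 10, 18, 13, 1, 16, 15, 14, 2, 9, 8, 6, 5, 17, 12, 11, 7, 4, 3
Reachable nodes: 18 of 20 total.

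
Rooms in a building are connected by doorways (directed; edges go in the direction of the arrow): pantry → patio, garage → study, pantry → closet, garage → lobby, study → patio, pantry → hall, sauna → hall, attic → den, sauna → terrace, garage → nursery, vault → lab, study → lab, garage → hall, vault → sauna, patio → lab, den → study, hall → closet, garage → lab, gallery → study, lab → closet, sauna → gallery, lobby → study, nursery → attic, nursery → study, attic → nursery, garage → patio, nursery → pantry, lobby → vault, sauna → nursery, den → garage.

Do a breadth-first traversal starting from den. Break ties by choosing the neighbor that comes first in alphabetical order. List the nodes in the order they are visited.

den, garage, study, hall, lab, lobby, nursery, patio, closet, vault, attic, pantry, sauna, gallery, terrace

Visit den; enqueue garage, study → queue [garage, study]
Visit garage; enqueue hall, lab, lobby, nursery, patio → queue [study, hall, lab, lobby, nursery, patio]
Visit study → queue [hall, lab, lobby, nursery, patio]
Visit hall; enqueue closet → queue [lab, lobby, nursery, patio, closet]
Visit lab → queue [lobby, nursery, patio, closet]
Visit lobby; enqueue vault → queue [nursery, patio, closet, vault]
Visit nursery; enqueue attic, pantry → queue [patio, closet, vault, attic, pantry]
Visit patio → queue [closet, vault, attic, pantry]
Visit closet → queue [vault, attic, pantry]
Visit vault; enqueue sauna → queue [attic, pantry, sauna]
Visit attic → queue [pantry, sauna]
Visit pantry → queue [sauna]
Visit sauna; enqueue gallery, terrace → queue [gallery, terrace]
Visit gallery → queue [terrace]
Visit terrace → queue []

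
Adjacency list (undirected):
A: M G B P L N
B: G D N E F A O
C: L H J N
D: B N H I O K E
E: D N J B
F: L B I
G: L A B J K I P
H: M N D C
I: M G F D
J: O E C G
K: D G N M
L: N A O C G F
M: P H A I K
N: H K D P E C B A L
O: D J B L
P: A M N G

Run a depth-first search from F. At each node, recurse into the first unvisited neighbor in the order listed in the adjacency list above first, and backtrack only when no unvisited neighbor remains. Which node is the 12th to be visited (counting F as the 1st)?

Visit F
F → L
L → N
N → H
H → M
M → P
P → A
A → G
G → B
B → D
D → I
D → O
O → J
J → E
J → C
D → K

Visit order: F, L, N, H, M, P, A, G, B, D, I, O, J, E, C, K

O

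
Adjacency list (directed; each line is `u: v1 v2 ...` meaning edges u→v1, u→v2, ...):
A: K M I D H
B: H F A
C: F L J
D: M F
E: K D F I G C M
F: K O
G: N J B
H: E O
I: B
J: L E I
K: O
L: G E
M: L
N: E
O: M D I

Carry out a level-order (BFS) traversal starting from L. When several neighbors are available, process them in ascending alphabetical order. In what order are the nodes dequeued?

Visit L; enqueue E, G → queue [E, G]
Visit E; enqueue C, D, F, I, K, M → queue [G, C, D, F, I, K, M]
Visit G; enqueue B, J, N → queue [C, D, F, I, K, M, B, J, N]
Visit C → queue [D, F, I, K, M, B, J, N]
Visit D → queue [F, I, K, M, B, J, N]
Visit F; enqueue O → queue [I, K, M, B, J, N, O]
Visit I → queue [K, M, B, J, N, O]
Visit K → queue [M, B, J, N, O]
Visit M → queue [B, J, N, O]
Visit B; enqueue A, H → queue [J, N, O, A, H]
Visit J → queue [N, O, A, H]
Visit N → queue [O, A, H]
Visit O → queue [A, H]
Visit A → queue [H]
Visit H → queue []

L E G C D F I K M B J N O A H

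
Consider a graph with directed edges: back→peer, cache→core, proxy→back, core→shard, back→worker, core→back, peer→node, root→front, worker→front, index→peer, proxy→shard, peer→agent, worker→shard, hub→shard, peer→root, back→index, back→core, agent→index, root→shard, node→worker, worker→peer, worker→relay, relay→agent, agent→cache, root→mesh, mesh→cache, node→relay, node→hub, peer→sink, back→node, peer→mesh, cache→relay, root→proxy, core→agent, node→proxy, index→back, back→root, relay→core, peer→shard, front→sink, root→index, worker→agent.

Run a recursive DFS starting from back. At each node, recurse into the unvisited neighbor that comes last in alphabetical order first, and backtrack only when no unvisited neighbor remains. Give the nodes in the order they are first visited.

Visit back
back → worker
worker → shard
worker → relay
relay → core
core → agent
agent → index
index → peer
peer → sink
peer → root
root → proxy
root → mesh
mesh → cache
root → front
peer → node
node → hub

back -> worker -> shard -> relay -> core -> agent -> index -> peer -> sink -> root -> proxy -> mesh -> cache -> front -> node -> hub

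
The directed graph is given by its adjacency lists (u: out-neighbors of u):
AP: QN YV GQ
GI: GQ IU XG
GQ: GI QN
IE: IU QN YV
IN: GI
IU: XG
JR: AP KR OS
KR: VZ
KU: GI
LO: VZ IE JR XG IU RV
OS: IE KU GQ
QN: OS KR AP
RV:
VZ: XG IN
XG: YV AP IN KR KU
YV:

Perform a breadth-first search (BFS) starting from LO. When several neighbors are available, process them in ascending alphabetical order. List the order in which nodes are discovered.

LO, IE, IU, JR, RV, VZ, XG, QN, YV, AP, KR, OS, IN, KU, GQ, GI

Visit LO; enqueue IE, IU, JR, RV, VZ, XG → queue [IE, IU, JR, RV, VZ, XG]
Visit IE; enqueue QN, YV → queue [IU, JR, RV, VZ, XG, QN, YV]
Visit IU → queue [JR, RV, VZ, XG, QN, YV]
Visit JR; enqueue AP, KR, OS → queue [RV, VZ, XG, QN, YV, AP, KR, OS]
Visit RV → queue [VZ, XG, QN, YV, AP, KR, OS]
Visit VZ; enqueue IN → queue [XG, QN, YV, AP, KR, OS, IN]
Visit XG; enqueue KU → queue [QN, YV, AP, KR, OS, IN, KU]
Visit QN → queue [YV, AP, KR, OS, IN, KU]
Visit YV → queue [AP, KR, OS, IN, KU]
Visit AP; enqueue GQ → queue [KR, OS, IN, KU, GQ]
Visit KR → queue [OS, IN, KU, GQ]
Visit OS → queue [IN, KU, GQ]
Visit IN; enqueue GI → queue [KU, GQ, GI]
Visit KU → queue [GQ, GI]
Visit GQ → queue [GI]
Visit GI → queue []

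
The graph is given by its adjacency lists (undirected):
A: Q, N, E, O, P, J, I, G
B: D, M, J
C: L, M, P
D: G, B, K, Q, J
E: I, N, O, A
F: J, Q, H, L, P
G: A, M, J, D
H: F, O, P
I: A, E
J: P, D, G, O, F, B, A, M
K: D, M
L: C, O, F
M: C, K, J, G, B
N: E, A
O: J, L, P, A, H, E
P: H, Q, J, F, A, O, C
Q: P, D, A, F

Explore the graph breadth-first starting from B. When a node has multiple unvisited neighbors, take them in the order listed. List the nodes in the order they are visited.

Visit B; enqueue D, M, J → queue [D, M, J]
Visit D; enqueue G, K, Q → queue [M, J, G, K, Q]
Visit M; enqueue C → queue [J, G, K, Q, C]
Visit J; enqueue P, O, F, A → queue [G, K, Q, C, P, O, F, A]
Visit G → queue [K, Q, C, P, O, F, A]
Visit K → queue [Q, C, P, O, F, A]
Visit Q → queue [C, P, O, F, A]
Visit C; enqueue L → queue [P, O, F, A, L]
Visit P; enqueue H → queue [O, F, A, L, H]
Visit O; enqueue E → queue [F, A, L, H, E]
Visit F → queue [A, L, H, E]
Visit A; enqueue N, I → queue [L, H, E, N, I]
Visit L → queue [H, E, N, I]
Visit H → queue [E, N, I]
Visit E → queue [N, I]
Visit N → queue [I]
Visit I → queue []

B → D → M → J → G → K → Q → C → P → O → F → A → L → H → E → N → I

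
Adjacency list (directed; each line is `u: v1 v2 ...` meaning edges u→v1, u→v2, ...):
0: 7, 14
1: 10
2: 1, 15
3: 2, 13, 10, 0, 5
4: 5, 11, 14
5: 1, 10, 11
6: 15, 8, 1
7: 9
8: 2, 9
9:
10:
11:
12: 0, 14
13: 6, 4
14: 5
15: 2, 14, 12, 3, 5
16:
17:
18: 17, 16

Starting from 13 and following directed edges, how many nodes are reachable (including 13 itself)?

BFS from 13 visits: 13, 4, 6, 5, 11, 14, 1, 8, 15, 10, 2, 9, 3, 12, 0, 7
Reachable nodes: 16 of 19 total.

16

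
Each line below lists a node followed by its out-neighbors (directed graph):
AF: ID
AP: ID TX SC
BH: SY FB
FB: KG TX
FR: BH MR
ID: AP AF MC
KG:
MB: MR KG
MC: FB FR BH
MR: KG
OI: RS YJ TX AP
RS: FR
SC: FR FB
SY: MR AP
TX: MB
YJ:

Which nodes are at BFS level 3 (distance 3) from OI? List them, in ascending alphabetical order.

AF, BH, FB, KG, MC, MR

Level 0: OI
Level 1: AP, RS, TX, YJ
Level 2: FR, ID, MB, SC
Level 3: AF, BH, FB, KG, MC, MR
Level 4: SY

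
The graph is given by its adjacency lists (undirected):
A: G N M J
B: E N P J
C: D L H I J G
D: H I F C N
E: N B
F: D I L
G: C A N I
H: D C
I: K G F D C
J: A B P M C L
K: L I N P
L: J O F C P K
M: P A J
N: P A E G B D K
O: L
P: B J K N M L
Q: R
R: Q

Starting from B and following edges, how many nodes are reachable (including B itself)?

16

BFS from B visits: B, E, N, P, J, A, G, D, K, M, L, C, I, H, F, O
Reachable nodes: 16 of 18 total.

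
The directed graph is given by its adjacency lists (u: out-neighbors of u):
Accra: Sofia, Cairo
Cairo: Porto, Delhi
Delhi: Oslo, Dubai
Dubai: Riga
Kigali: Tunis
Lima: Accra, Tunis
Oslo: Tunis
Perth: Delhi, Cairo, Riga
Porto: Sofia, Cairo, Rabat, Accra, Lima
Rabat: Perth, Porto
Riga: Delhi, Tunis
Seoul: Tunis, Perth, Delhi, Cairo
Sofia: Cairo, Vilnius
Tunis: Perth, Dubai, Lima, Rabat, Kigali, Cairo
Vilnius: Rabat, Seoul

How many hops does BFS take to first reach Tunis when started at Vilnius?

2

Level 0: Vilnius
Level 1: Rabat, Seoul
Level 2: Cairo, Delhi, Perth, Porto, Tunis
Level 3: Accra, Dubai, Kigali, Lima, Oslo, Riga, Sofia
Tunis first appears at level 2.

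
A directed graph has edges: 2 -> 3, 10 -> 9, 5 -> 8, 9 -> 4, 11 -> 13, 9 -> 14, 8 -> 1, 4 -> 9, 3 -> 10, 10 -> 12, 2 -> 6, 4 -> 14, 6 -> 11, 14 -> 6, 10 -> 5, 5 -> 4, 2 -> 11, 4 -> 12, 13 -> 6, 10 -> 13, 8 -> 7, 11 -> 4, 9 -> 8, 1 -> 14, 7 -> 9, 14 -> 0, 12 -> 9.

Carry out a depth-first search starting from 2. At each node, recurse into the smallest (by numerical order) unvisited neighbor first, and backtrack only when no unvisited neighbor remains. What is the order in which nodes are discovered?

2 -> 3 -> 10 -> 5 -> 4 -> 9 -> 8 -> 1 -> 14 -> 0 -> 6 -> 11 -> 13 -> 7 -> 12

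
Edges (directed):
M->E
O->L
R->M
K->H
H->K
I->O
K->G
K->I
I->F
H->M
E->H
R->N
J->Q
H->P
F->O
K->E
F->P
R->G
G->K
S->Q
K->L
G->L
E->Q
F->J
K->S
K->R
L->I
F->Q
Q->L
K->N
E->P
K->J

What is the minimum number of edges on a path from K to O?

2

Level 0: K
Level 1: E, G, H, I, J, L, N, R, S
Level 2: F, M, O, P, Q
O first appears at level 2.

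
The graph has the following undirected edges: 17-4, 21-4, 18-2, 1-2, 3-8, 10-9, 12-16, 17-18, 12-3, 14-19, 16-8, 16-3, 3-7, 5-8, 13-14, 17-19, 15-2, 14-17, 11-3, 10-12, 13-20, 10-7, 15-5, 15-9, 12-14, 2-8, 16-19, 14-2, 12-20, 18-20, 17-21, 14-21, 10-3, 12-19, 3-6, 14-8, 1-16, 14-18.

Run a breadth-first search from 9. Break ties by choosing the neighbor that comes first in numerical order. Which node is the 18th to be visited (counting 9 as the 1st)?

13

Visit 9; enqueue 10, 15 → queue [10, 15]
Visit 10; enqueue 3, 7, 12 → queue [15, 3, 7, 12]
Visit 15; enqueue 2, 5 → queue [3, 7, 12, 2, 5]
Visit 3; enqueue 6, 8, 11, 16 → queue [7, 12, 2, 5, 6, 8, 11, 16]
Visit 7 → queue [12, 2, 5, 6, 8, 11, 16]
Visit 12; enqueue 14, 19, 20 → queue [2, 5, 6, 8, 11, 16, 14, 19, 20]
Visit 2; enqueue 1, 18 → queue [5, 6, 8, 11, 16, 14, 19, 20, 1, 18]
Visit 5 → queue [6, 8, 11, 16, 14, 19, 20, 1, 18]
Visit 6 → queue [8, 11, 16, 14, 19, 20, 1, 18]
Visit 8 → queue [11, 16, 14, 19, 20, 1, 18]
Visit 11 → queue [16, 14, 19, 20, 1, 18]
Visit 16 → queue [14, 19, 20, 1, 18]
Visit 14; enqueue 13, 17, 21 → queue [19, 20, 1, 18, 13, 17, 21]
Visit 19 → queue [20, 1, 18, 13, 17, 21]
Visit 20 → queue [1, 18, 13, 17, 21]
Visit 1 → queue [18, 13, 17, 21]
Visit 18 → queue [13, 17, 21]
Visit 13 → queue [17, 21]
Visit 17; enqueue 4 → queue [21, 4]
Visit 21 → queue [4]
Visit 4 → queue []

Visit order: 9, 10, 15, 3, 7, 12, 2, 5, 6, 8, 11, 16, 14, 19, 20, 1, 18, 13, 17, 21, 4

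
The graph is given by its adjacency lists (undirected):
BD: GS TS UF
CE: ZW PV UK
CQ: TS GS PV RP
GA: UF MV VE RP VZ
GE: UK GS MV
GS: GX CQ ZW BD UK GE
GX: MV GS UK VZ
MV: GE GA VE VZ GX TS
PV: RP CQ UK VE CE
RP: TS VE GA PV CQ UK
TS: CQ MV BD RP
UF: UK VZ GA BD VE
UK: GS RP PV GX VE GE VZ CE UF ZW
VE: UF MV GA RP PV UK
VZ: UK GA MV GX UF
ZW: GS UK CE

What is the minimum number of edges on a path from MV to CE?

Level 0: MV
Level 1: GA, GE, GX, TS, VE, VZ
Level 2: BD, CQ, GS, PV, RP, UF, UK
Level 3: CE, ZW
CE first appears at level 3.

3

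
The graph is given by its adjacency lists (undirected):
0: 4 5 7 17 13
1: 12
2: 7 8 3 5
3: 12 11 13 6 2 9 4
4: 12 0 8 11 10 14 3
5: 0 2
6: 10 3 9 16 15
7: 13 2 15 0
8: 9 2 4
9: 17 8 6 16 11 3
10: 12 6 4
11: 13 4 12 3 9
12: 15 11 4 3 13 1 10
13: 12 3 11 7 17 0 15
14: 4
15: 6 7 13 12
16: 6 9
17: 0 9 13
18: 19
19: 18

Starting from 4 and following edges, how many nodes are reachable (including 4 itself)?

18

BFS from 4 visits: 4, 12, 0, 8, 11, 10, 14, 3, 15, 13, 1, 5, 7, 17, 9, 2, 6, 16
Reachable nodes: 18 of 20 total.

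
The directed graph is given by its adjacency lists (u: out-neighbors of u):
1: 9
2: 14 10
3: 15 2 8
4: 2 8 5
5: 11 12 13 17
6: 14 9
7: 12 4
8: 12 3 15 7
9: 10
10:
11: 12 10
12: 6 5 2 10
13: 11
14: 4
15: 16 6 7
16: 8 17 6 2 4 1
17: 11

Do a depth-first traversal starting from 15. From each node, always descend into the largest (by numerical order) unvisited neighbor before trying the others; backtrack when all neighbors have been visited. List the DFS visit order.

15 -> 16 -> 17 -> 11 -> 12 -> 10 -> 6 -> 14 -> 4 -> 8 -> 7 -> 3 -> 2 -> 5 -> 13 -> 9 -> 1

Visit 15
15 → 16
16 → 17
17 → 11
11 → 12
12 → 10
12 → 6
6 → 14
14 → 4
4 → 8
8 → 7
8 → 3
3 → 2
4 → 5
5 → 13
6 → 9
16 → 1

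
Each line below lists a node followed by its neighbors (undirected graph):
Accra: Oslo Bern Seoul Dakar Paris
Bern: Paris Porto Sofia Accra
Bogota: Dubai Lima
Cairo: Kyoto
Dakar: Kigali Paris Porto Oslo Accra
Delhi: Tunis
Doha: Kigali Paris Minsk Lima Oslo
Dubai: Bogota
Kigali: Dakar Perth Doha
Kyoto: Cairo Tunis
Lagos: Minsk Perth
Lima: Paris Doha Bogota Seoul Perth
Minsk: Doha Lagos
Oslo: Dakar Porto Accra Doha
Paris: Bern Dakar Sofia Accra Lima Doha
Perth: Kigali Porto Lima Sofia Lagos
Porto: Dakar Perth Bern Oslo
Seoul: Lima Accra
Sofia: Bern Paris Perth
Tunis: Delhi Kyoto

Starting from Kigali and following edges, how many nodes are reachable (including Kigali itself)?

16

BFS from Kigali visits: Kigali, Dakar, Doha, Perth, Accra, Oslo, Paris, Porto, Lima, Minsk, Lagos, Sofia, Bern, Seoul, Bogota, Dubai
Reachable nodes: 16 of 20 total.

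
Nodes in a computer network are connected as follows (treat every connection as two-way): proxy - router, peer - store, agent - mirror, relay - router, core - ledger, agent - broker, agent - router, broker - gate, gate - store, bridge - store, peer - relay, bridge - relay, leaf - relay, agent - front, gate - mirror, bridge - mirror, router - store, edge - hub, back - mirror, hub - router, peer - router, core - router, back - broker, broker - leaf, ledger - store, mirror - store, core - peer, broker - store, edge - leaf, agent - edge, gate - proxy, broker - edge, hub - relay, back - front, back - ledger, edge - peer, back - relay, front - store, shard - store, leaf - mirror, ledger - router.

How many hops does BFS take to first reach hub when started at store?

2

Level 0: store
Level 1: bridge, broker, front, gate, ledger, mirror, peer, router, shard
Level 2: agent, back, core, edge, hub, leaf, proxy, relay
hub first appears at level 2.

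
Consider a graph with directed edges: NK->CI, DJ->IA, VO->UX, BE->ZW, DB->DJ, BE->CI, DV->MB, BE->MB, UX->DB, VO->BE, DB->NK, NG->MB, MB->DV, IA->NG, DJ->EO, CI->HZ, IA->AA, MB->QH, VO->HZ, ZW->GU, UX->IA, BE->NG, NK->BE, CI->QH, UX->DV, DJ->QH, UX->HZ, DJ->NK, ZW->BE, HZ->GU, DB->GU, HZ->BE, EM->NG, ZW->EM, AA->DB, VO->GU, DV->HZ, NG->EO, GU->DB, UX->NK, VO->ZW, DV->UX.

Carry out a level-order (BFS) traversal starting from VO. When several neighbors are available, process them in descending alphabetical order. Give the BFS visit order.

VO, ZW, UX, HZ, GU, BE, EM, NK, IA, DV, DB, NG, MB, CI, AA, DJ, EO, QH

Visit VO; enqueue ZW, UX, HZ, GU, BE → queue [ZW, UX, HZ, GU, BE]
Visit ZW; enqueue EM → queue [UX, HZ, GU, BE, EM]
Visit UX; enqueue NK, IA, DV, DB → queue [HZ, GU, BE, EM, NK, IA, DV, DB]
Visit HZ → queue [GU, BE, EM, NK, IA, DV, DB]
Visit GU → queue [BE, EM, NK, IA, DV, DB]
Visit BE; enqueue NG, MB, CI → queue [EM, NK, IA, DV, DB, NG, MB, CI]
Visit EM → queue [NK, IA, DV, DB, NG, MB, CI]
Visit NK → queue [IA, DV, DB, NG, MB, CI]
Visit IA; enqueue AA → queue [DV, DB, NG, MB, CI, AA]
Visit DV → queue [DB, NG, MB, CI, AA]
Visit DB; enqueue DJ → queue [NG, MB, CI, AA, DJ]
Visit NG; enqueue EO → queue [MB, CI, AA, DJ, EO]
Visit MB; enqueue QH → queue [CI, AA, DJ, EO, QH]
Visit CI → queue [AA, DJ, EO, QH]
Visit AA → queue [DJ, EO, QH]
Visit DJ → queue [EO, QH]
Visit EO → queue [QH]
Visit QH → queue []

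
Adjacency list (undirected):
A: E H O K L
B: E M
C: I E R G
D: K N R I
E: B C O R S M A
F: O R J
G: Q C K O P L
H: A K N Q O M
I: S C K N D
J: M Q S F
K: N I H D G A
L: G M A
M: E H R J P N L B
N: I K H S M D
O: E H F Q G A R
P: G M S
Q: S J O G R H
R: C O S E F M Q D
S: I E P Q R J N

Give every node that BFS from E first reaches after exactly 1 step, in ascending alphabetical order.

Level 0: E
Level 1: A, B, C, M, O, R, S
Level 2: D, F, G, H, I, J, K, L, N, P, Q

A, B, C, M, O, R, S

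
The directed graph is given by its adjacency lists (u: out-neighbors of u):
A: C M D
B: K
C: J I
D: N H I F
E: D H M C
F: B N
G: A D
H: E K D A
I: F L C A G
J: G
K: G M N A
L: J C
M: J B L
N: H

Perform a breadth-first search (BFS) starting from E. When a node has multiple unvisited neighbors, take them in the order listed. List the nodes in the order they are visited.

E D H M C N I F K A J B L G

Visit E; enqueue D, H, M, C → queue [D, H, M, C]
Visit D; enqueue N, I, F → queue [H, M, C, N, I, F]
Visit H; enqueue K, A → queue [M, C, N, I, F, K, A]
Visit M; enqueue J, B, L → queue [C, N, I, F, K, A, J, B, L]
Visit C → queue [N, I, F, K, A, J, B, L]
Visit N → queue [I, F, K, A, J, B, L]
Visit I; enqueue G → queue [F, K, A, J, B, L, G]
Visit F → queue [K, A, J, B, L, G]
Visit K → queue [A, J, B, L, G]
Visit A → queue [J, B, L, G]
Visit J → queue [B, L, G]
Visit B → queue [L, G]
Visit L → queue [G]
Visit G → queue []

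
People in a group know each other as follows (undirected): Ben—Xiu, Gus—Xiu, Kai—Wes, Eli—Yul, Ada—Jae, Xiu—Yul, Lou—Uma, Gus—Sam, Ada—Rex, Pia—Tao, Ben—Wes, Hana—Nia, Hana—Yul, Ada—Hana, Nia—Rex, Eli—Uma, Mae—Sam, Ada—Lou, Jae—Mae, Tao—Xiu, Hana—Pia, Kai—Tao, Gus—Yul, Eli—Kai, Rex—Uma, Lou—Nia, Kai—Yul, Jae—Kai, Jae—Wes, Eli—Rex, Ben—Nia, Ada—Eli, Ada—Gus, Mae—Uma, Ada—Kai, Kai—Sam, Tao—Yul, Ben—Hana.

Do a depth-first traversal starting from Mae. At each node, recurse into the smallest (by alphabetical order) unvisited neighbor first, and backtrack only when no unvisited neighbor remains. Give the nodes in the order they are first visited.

Visit Mae
Mae → Jae
Jae → Ada
Ada → Eli
Eli → Kai
Kai → Sam
Sam → Gus
Gus → Xiu
Xiu → Ben
Ben → Hana
Hana → Nia
Nia → Lou
Lou → Uma
Uma → Rex
Hana → Pia
Pia → Tao
Tao → Yul
Ben → Wes

Mae → Jae → Ada → Eli → Kai → Sam → Gus → Xiu → Ben → Hana → Nia → Lou → Uma → Rex → Pia → Tao → Yul → Wes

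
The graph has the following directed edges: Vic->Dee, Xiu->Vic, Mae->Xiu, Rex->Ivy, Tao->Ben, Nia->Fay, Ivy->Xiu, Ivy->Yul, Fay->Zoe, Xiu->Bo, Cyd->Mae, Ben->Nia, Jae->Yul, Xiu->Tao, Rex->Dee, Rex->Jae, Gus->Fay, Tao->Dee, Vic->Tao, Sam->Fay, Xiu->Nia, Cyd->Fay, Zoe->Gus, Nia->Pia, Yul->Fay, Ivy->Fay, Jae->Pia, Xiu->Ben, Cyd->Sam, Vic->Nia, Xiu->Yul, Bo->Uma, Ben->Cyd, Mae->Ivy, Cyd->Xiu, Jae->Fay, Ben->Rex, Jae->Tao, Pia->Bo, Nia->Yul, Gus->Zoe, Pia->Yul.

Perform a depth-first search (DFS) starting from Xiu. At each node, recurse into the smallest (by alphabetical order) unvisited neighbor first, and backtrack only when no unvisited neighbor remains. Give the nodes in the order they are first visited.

Xiu -> Ben -> Cyd -> Fay -> Zoe -> Gus -> Mae -> Ivy -> Yul -> Sam -> Nia -> Pia -> Bo -> Uma -> Rex -> Dee -> Jae -> Tao -> Vic

Visit Xiu
Xiu → Ben
Ben → Cyd
Cyd → Fay
Fay → Zoe
Zoe → Gus
Cyd → Mae
Mae → Ivy
Ivy → Yul
Cyd → Sam
Ben → Nia
Nia → Pia
Pia → Bo
Bo → Uma
Ben → Rex
Rex → Dee
Rex → Jae
Jae → Tao
Xiu → Vic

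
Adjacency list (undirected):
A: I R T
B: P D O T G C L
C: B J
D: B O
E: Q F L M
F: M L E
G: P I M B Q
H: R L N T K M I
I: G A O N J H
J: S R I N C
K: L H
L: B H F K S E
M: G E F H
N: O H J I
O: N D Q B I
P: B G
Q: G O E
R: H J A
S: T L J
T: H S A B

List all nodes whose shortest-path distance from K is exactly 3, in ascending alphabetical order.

Level 0: K
Level 1: H, L
Level 2: B, E, F, I, M, N, R, S, T
Level 3: A, C, D, G, J, O, P, Q

A, C, D, G, J, O, P, Q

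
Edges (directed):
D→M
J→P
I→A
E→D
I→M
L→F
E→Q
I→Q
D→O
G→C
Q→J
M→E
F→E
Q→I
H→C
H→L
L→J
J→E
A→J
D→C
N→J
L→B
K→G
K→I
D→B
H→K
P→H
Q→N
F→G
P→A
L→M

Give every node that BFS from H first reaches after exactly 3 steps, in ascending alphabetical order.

Level 0: H
Level 1: C, K, L
Level 2: B, F, G, I, J, M
Level 3: A, E, P, Q
Level 4: D, N
Level 5: O

A, E, P, Q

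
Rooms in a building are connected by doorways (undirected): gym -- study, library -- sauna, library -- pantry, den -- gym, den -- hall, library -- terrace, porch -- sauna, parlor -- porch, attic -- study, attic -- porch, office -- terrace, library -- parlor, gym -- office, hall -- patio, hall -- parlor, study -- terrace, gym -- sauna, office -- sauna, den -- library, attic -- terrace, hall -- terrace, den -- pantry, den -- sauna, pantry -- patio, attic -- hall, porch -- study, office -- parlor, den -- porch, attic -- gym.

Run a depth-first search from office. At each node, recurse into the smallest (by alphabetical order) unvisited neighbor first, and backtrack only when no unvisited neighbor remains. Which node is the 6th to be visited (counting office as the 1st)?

library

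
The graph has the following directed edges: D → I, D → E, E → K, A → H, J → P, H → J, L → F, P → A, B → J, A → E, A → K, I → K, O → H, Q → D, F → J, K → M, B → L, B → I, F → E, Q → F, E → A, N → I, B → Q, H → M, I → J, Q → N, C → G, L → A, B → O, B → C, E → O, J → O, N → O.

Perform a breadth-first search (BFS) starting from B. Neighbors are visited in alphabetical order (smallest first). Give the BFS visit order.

B → C → I → J → L → O → Q → G → K → P → A → F → H → D → N → M → E

Visit B; enqueue C, I, J, L, O, Q → queue [C, I, J, L, O, Q]
Visit C; enqueue G → queue [I, J, L, O, Q, G]
Visit I; enqueue K → queue [J, L, O, Q, G, K]
Visit J; enqueue P → queue [L, O, Q, G, K, P]
Visit L; enqueue A, F → queue [O, Q, G, K, P, A, F]
Visit O; enqueue H → queue [Q, G, K, P, A, F, H]
Visit Q; enqueue D, N → queue [G, K, P, A, F, H, D, N]
Visit G → queue [K, P, A, F, H, D, N]
Visit K; enqueue M → queue [P, A, F, H, D, N, M]
Visit P → queue [A, F, H, D, N, M]
Visit A; enqueue E → queue [F, H, D, N, M, E]
Visit F → queue [H, D, N, M, E]
Visit H → queue [D, N, M, E]
Visit D → queue [N, M, E]
Visit N → queue [M, E]
Visit M → queue [E]
Visit E → queue []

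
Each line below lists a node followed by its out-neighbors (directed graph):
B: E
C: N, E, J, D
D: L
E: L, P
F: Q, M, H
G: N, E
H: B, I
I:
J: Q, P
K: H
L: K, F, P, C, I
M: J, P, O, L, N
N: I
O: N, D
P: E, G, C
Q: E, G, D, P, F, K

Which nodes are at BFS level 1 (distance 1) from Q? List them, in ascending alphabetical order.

Level 0: Q
Level 1: D, E, F, G, K, P
Level 2: C, H, L, M, N
Level 3: B, I, J, O

D, E, F, G, K, P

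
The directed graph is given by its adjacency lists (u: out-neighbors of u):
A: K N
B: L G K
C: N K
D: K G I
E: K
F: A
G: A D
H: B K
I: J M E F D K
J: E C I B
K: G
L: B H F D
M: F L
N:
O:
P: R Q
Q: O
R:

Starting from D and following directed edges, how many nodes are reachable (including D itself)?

14

BFS from D visits: D, G, I, K, A, E, F, J, M, N, B, C, L, H
Reachable nodes: 14 of 18 total.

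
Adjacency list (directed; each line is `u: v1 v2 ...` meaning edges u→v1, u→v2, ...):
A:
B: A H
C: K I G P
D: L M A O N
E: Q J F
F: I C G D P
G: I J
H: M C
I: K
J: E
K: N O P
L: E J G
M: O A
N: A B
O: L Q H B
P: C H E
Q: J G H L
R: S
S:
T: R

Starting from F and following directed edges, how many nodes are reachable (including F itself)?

BFS from F visits: F, I, C, G, D, P, K, J, L, M, A, O, N, H, E, Q, B
Reachable nodes: 17 of 20 total.

17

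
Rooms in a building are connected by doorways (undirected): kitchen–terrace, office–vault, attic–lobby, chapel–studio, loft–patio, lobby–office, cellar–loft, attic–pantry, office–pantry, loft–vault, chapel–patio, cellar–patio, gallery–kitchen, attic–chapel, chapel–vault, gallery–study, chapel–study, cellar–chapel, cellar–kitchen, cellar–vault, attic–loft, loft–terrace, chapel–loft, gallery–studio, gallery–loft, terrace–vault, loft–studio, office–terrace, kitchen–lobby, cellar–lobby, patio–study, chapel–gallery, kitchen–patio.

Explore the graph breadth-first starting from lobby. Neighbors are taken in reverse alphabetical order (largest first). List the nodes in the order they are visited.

lobby office kitchen cellar attic vault terrace pantry patio gallery loft chapel study studio

Visit lobby; enqueue office, kitchen, cellar, attic → queue [office, kitchen, cellar, attic]
Visit office; enqueue vault, terrace, pantry → queue [kitchen, cellar, attic, vault, terrace, pantry]
Visit kitchen; enqueue patio, gallery → queue [cellar, attic, vault, terrace, pantry, patio, gallery]
Visit cellar; enqueue loft, chapel → queue [attic, vault, terrace, pantry, patio, gallery, loft, chapel]
Visit attic → queue [vault, terrace, pantry, patio, gallery, loft, chapel]
Visit vault → queue [terrace, pantry, patio, gallery, loft, chapel]
Visit terrace → queue [pantry, patio, gallery, loft, chapel]
Visit pantry → queue [patio, gallery, loft, chapel]
Visit patio; enqueue study → queue [gallery, loft, chapel, study]
Visit gallery; enqueue studio → queue [loft, chapel, study, studio]
Visit loft → queue [chapel, study, studio]
Visit chapel → queue [study, studio]
Visit study → queue [studio]
Visit studio → queue []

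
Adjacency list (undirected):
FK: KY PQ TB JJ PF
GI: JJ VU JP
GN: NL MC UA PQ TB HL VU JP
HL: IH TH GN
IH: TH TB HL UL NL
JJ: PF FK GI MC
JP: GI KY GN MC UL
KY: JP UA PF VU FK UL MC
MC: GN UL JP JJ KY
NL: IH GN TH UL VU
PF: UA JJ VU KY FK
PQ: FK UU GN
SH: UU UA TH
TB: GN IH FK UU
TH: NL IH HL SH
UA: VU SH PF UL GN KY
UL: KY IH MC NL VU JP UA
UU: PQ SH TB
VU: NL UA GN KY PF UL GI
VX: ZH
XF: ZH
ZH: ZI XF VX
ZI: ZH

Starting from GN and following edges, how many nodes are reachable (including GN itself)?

19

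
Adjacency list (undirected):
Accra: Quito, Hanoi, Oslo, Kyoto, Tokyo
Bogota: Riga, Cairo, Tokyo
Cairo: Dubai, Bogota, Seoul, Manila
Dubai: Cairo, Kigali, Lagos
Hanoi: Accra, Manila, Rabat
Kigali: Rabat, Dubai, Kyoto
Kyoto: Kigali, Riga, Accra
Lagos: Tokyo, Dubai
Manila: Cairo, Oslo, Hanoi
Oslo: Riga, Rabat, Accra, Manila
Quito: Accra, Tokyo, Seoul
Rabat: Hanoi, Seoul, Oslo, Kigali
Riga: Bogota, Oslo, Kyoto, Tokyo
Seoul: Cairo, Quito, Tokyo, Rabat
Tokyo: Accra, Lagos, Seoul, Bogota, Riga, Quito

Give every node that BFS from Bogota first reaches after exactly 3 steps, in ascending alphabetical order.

Hanoi, Kigali, Rabat

Level 0: Bogota
Level 1: Cairo, Riga, Tokyo
Level 2: Accra, Dubai, Kyoto, Lagos, Manila, Oslo, Quito, Seoul
Level 3: Hanoi, Kigali, Rabat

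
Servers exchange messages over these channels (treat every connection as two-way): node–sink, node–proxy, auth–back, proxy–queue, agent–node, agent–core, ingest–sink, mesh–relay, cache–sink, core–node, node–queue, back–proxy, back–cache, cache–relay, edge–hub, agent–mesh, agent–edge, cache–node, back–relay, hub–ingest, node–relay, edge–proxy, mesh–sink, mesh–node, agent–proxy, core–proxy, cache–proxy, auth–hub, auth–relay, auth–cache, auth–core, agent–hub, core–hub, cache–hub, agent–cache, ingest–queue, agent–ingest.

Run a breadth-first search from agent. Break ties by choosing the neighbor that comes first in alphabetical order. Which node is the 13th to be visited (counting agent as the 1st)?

sink

Visit agent; enqueue cache, core, edge, hub, ingest, mesh, node, proxy → queue [cache, core, edge, hub, ingest, mesh, node, proxy]
Visit cache; enqueue auth, back, relay, sink → queue [core, edge, hub, ingest, mesh, node, proxy, auth, back, relay, sink]
Visit core → queue [edge, hub, ingest, mesh, node, proxy, auth, back, relay, sink]
Visit edge → queue [hub, ingest, mesh, node, proxy, auth, back, relay, sink]
Visit hub → queue [ingest, mesh, node, proxy, auth, back, relay, sink]
Visit ingest; enqueue queue → queue [mesh, node, proxy, auth, back, relay, sink, queue]
Visit mesh → queue [node, proxy, auth, back, relay, sink, queue]
Visit node → queue [proxy, auth, back, relay, sink, queue]
Visit proxy → queue [auth, back, relay, sink, queue]
Visit auth → queue [back, relay, sink, queue]
Visit back → queue [relay, sink, queue]
Visit relay → queue [sink, queue]
Visit sink → queue [queue]
Visit queue → queue []

Visit order: agent, cache, core, edge, hub, ingest, mesh, node, proxy, auth, back, relay, sink, queue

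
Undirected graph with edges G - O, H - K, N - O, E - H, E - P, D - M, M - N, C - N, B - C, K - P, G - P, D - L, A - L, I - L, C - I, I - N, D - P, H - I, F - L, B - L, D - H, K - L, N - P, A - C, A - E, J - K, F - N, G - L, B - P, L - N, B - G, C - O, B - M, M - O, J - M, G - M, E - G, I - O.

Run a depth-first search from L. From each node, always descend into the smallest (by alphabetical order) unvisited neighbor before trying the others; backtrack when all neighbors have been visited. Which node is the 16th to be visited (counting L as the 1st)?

O

Visit L
L → A
A → C
C → B
B → G
G → E
E → H
H → D
D → M
M → J
J → K
K → P
P → N
N → F
N → I
I → O

Visit order: L, A, C, B, G, E, H, D, M, J, K, P, N, F, I, O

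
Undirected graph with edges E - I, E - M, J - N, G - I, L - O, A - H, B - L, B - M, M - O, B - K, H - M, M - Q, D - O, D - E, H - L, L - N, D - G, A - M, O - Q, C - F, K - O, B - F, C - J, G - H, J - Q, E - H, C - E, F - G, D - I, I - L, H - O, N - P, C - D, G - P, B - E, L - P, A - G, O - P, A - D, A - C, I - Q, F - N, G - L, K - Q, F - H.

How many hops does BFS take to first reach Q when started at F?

3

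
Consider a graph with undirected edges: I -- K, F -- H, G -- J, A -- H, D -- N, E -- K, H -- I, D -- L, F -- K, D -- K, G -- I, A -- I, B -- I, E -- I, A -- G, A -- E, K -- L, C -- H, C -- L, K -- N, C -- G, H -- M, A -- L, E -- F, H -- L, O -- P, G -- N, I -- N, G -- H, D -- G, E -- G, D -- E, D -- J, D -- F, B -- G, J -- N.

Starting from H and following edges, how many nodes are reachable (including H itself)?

BFS from H visits: H, A, C, F, G, I, L, M, E, D, K, B, J, N
Reachable nodes: 14 of 16 total.

14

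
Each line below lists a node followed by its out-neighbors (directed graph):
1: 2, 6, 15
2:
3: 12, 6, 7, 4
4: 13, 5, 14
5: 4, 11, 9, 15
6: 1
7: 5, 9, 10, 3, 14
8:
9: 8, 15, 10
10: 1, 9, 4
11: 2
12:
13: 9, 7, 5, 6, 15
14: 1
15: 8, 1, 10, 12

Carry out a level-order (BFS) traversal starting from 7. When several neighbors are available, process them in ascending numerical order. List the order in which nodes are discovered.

Visit 7; enqueue 3, 5, 9, 10, 14 → queue [3, 5, 9, 10, 14]
Visit 3; enqueue 4, 6, 12 → queue [5, 9, 10, 14, 4, 6, 12]
Visit 5; enqueue 11, 15 → queue [9, 10, 14, 4, 6, 12, 11, 15]
Visit 9; enqueue 8 → queue [10, 14, 4, 6, 12, 11, 15, 8]
Visit 10; enqueue 1 → queue [14, 4, 6, 12, 11, 15, 8, 1]
Visit 14 → queue [4, 6, 12, 11, 15, 8, 1]
Visit 4; enqueue 13 → queue [6, 12, 11, 15, 8, 1, 13]
Visit 6 → queue [12, 11, 15, 8, 1, 13]
Visit 12 → queue [11, 15, 8, 1, 13]
Visit 11; enqueue 2 → queue [15, 8, 1, 13, 2]
Visit 15 → queue [8, 1, 13, 2]
Visit 8 → queue [1, 13, 2]
Visit 1 → queue [13, 2]
Visit 13 → queue [2]
Visit 2 → queue []

7 → 3 → 5 → 9 → 10 → 14 → 4 → 6 → 12 → 11 → 15 → 8 → 1 → 13 → 2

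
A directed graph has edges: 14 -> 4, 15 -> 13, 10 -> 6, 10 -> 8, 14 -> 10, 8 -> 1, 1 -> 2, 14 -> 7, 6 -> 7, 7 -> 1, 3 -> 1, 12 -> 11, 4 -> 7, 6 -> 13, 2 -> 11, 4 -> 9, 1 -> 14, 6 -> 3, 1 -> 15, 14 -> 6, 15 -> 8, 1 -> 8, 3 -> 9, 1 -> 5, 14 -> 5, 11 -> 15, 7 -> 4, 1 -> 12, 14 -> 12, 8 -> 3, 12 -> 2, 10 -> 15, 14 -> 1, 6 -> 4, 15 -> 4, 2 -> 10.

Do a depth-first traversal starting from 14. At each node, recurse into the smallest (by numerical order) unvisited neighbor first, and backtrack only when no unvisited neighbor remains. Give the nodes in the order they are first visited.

Visit 14
14 → 1
1 → 2
2 → 10
10 → 6
6 → 3
3 → 9
6 → 4
4 → 7
6 → 13
10 → 8
10 → 15
2 → 11
1 → 5
1 → 12

14 -> 1 -> 2 -> 10 -> 6 -> 3 -> 9 -> 4 -> 7 -> 13 -> 8 -> 15 -> 11 -> 5 -> 12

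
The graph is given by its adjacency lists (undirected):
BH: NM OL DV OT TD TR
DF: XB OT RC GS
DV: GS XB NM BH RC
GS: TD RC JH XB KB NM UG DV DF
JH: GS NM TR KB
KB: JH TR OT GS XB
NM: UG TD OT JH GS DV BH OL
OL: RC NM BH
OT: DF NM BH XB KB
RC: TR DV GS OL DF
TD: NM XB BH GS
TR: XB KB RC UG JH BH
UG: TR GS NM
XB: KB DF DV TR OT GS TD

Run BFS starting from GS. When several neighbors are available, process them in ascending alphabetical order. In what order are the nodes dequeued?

Visit GS; enqueue DF, DV, JH, KB, NM, RC, TD, UG, XB → queue [DF, DV, JH, KB, NM, RC, TD, UG, XB]
Visit DF; enqueue OT → queue [DV, JH, KB, NM, RC, TD, UG, XB, OT]
Visit DV; enqueue BH → queue [JH, KB, NM, RC, TD, UG, XB, OT, BH]
Visit JH; enqueue TR → queue [KB, NM, RC, TD, UG, XB, OT, BH, TR]
Visit KB → queue [NM, RC, TD, UG, XB, OT, BH, TR]
Visit NM; enqueue OL → queue [RC, TD, UG, XB, OT, BH, TR, OL]
Visit RC → queue [TD, UG, XB, OT, BH, TR, OL]
Visit TD → queue [UG, XB, OT, BH, TR, OL]
Visit UG → queue [XB, OT, BH, TR, OL]
Visit XB → queue [OT, BH, TR, OL]
Visit OT → queue [BH, TR, OL]
Visit BH → queue [TR, OL]
Visit TR → queue [OL]
Visit OL → queue []

GS -> DF -> DV -> JH -> KB -> NM -> RC -> TD -> UG -> XB -> OT -> BH -> TR -> OL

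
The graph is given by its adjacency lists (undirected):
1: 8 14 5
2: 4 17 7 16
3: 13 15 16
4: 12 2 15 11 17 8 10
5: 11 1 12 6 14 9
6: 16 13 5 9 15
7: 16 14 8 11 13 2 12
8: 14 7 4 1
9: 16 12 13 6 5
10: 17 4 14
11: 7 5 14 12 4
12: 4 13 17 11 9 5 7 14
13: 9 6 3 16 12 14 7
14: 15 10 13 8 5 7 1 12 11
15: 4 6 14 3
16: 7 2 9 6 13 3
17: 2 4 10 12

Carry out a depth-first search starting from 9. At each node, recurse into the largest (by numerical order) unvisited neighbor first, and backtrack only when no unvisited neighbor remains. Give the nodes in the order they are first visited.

9 -> 16 -> 13 -> 14 -> 15 -> 6 -> 5 -> 12 -> 17 -> 10 -> 4 -> 11 -> 7 -> 8 -> 1 -> 2 -> 3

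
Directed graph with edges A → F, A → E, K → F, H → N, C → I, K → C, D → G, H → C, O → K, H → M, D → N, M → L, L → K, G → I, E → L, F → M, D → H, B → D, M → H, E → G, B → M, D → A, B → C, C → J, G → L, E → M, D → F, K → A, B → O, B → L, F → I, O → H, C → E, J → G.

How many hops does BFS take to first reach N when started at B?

Level 0: B
Level 1: C, D, L, M, O
Level 2: A, E, F, G, H, I, J, K, N
N first appears at level 2.

2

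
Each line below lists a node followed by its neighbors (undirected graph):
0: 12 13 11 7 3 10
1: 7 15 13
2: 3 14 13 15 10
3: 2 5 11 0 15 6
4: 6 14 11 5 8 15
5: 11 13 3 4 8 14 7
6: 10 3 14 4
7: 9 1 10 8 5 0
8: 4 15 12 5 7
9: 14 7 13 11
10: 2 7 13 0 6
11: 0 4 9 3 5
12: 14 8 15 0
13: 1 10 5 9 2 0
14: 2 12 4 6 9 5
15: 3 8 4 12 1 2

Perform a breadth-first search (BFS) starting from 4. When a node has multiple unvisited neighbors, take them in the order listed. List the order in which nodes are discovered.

4, 6, 14, 11, 5, 8, 15, 10, 3, 2, 12, 9, 0, 13, 7, 1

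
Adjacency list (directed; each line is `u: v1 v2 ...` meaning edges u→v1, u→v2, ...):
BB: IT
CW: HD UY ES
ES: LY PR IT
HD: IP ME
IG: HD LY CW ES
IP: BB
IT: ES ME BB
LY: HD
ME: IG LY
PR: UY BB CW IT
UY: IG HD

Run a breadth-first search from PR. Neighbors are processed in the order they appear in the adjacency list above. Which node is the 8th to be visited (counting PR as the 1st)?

ES

Visit PR; enqueue UY, BB, CW, IT → queue [UY, BB, CW, IT]
Visit UY; enqueue IG, HD → queue [BB, CW, IT, IG, HD]
Visit BB → queue [CW, IT, IG, HD]
Visit CW; enqueue ES → queue [IT, IG, HD, ES]
Visit IT; enqueue ME → queue [IG, HD, ES, ME]
Visit IG; enqueue LY → queue [HD, ES, ME, LY]
Visit HD; enqueue IP → queue [ES, ME, LY, IP]
Visit ES → queue [ME, LY, IP]
Visit ME → queue [LY, IP]
Visit LY → queue [IP]
Visit IP → queue []

Visit order: PR, UY, BB, CW, IT, IG, HD, ES, ME, LY, IP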